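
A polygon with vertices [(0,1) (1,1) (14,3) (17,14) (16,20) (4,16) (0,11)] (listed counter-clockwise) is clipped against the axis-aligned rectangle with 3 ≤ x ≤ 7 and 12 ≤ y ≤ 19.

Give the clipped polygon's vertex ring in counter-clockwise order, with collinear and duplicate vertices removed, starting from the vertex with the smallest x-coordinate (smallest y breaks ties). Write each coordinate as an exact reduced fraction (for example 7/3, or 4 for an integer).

Clipped polygon: [(3,12) (7,12) (7,17) (4,16) (3,59/4)]

1. After x ≥ 3: [(3,17/13) (14,3) (17,14) (16,20) (4,16) (3,59/4)]
2. After x ≤ 7: [(3,17/13) (7,25/13) (7,17) (4,16) (3,59/4)]
3. After y ≥ 12: [(3,12) (7,12) (7,17) (4,16) (3,59/4)]
4. After y ≤ 19: [(3,12) (7,12) (7,17) (4,16) (3,59/4)]
5. Canonical ring: [(3,12) (7,12) (7,17) (4,16) (3,59/4)]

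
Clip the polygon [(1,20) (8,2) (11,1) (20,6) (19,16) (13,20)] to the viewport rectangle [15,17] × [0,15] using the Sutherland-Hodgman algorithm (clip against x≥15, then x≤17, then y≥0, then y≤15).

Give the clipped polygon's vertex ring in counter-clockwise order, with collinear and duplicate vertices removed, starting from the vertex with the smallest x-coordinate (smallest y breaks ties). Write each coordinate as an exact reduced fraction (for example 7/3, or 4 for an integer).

1. After x ≥ 15: [(15,29/9) (20,6) (19,16) (15,56/3)]
2. After x ≤ 17: [(15,29/9) (17,13/3) (17,52/3) (15,56/3)]
3. After y ≥ 0: [(15,29/9) (17,13/3) (17,52/3) (15,56/3)]
4. After y ≤ 15: [(15,15) (15,29/9) (17,13/3) (17,15)]
5. Canonical ring: [(15,29/9) (17,13/3) (17,15) (15,15)]

Clipped polygon: [(15,29/9) (17,13/3) (17,15) (15,15)]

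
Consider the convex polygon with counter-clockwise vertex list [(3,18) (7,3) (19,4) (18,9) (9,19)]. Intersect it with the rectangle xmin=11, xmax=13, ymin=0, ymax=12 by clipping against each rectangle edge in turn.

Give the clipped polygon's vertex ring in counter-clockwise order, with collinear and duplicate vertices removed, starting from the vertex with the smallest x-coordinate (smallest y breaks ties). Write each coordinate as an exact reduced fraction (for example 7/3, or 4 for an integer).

Clipped polygon: [(11,10/3) (13,7/2) (13,12) (11,12)]

1. After x ≥ 11: [(11,10/3) (19,4) (18,9) (11,151/9)]
2. After x ≤ 13: [(11,10/3) (13,7/2) (13,131/9) (11,151/9)]
3. After y ≥ 0: [(11,10/3) (13,7/2) (13,131/9) (11,151/9)]
4. After y ≤ 12: [(11,12) (11,10/3) (13,7/2) (13,12)]
5. Canonical ring: [(11,10/3) (13,7/2) (13,12) (11,12)]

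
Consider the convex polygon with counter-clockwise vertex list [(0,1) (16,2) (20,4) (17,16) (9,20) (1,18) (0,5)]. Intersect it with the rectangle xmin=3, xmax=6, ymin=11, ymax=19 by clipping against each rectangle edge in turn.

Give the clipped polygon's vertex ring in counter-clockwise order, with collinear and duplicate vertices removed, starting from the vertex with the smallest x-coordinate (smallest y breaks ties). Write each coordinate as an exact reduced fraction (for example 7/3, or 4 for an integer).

Clipped polygon: [(3,11) (6,11) (6,19) (5,19) (3,37/2)]

1. After x ≥ 3: [(3,19/16) (16,2) (20,4) (17,16) (9,20) (3,37/2)]
2. After x ≤ 6: [(3,19/16) (6,11/8) (6,77/4) (3,37/2)]
3. After y ≥ 11: [(3,11) (6,11) (6,77/4) (3,37/2)]
4. After y ≤ 19: [(3,11) (6,11) (6,19) (5,19) (3,37/2)]
5. Canonical ring: [(3,11) (6,11) (6,19) (5,19) (3,37/2)]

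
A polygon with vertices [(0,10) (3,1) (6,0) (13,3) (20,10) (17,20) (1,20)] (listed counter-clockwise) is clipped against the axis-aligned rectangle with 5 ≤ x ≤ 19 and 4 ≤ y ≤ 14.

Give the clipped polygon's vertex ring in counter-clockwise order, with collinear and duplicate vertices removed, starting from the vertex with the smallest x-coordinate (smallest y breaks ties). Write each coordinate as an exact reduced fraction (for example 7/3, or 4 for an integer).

1. After x ≥ 5: [(5,1/3) (6,0) (13,3) (20,10) (17,20) (5,20)]
2. After x ≤ 19: [(5,1/3) (6,0) (13,3) (19,9) (19,40/3) (17,20) (5,20)]
3. After y ≥ 4: [(5,4) (14,4) (19,9) (19,40/3) (17,20) (5,20)]
4. After y ≤ 14: [(5,14) (5,4) (14,4) (19,9) (19,40/3) (94/5,14)]
5. Canonical ring: [(5,4) (14,4) (19,9) (19,40/3) (94/5,14) (5,14)]

Clipped polygon: [(5,4) (14,4) (19,9) (19,40/3) (94/5,14) (5,14)]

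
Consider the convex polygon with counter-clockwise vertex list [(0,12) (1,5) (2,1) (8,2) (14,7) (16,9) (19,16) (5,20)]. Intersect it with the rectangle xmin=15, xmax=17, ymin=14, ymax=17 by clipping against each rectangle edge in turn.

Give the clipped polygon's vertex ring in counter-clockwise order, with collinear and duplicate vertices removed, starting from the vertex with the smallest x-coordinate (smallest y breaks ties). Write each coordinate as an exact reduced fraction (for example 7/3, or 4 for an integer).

1. After x ≥ 15: [(15,8) (16,9) (19,16) (15,120/7)]
2. After x ≤ 17: [(15,8) (16,9) (17,34/3) (17,116/7) (15,120/7)]
3. After y ≥ 14: [(15,14) (17,14) (17,116/7) (15,120/7)]
4. After y ≤ 17: [(15,17) (15,14) (17,14) (17,116/7) (31/2,17)]
5. Canonical ring: [(15,14) (17,14) (17,116/7) (31/2,17) (15,17)]

Clipped polygon: [(15,14) (17,14) (17,116/7) (31/2,17) (15,17)]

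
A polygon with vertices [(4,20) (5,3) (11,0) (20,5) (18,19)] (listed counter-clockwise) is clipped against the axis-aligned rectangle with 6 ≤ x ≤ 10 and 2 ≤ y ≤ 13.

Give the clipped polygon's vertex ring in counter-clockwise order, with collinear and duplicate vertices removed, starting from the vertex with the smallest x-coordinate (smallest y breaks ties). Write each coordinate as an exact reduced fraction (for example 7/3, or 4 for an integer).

1. After x ≥ 6: [(6,139/7) (6,5/2) (11,0) (20,5) (18,19)]
2. After x ≤ 10: [(10,137/7) (6,139/7) (6,5/2) (10,1/2)]
3. After y ≥ 2: [(10,2) (10,137/7) (6,139/7) (6,5/2) (7,2)]
4. After y ≤ 13: [(10,2) (10,13) (6,13) (6,5/2) (7,2)]
5. Canonical ring: [(6,5/2) (7,2) (10,2) (10,13) (6,13)]

Clipped polygon: [(6,5/2) (7,2) (10,2) (10,13) (6,13)]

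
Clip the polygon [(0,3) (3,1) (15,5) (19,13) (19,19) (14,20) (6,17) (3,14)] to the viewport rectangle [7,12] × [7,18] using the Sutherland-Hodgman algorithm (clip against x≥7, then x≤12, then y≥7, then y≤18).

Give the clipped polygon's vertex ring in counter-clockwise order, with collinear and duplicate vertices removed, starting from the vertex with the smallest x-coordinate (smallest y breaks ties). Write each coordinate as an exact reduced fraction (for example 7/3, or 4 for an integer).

Clipped polygon: [(7,7) (12,7) (12,18) (26/3,18) (7,139/8)]

1. After x ≥ 7: [(7,7/3) (15,5) (19,13) (19,19) (14,20) (7,139/8)]
2. After x ≤ 12: [(7,7/3) (12,4) (12,77/4) (7,139/8)]
3. After y ≥ 7: [(7,7) (12,7) (12,77/4) (7,139/8)]
4. After y ≤ 18: [(7,7) (12,7) (12,18) (26/3,18) (7,139/8)]
5. Canonical ring: [(7,7) (12,7) (12,18) (26/3,18) (7,139/8)]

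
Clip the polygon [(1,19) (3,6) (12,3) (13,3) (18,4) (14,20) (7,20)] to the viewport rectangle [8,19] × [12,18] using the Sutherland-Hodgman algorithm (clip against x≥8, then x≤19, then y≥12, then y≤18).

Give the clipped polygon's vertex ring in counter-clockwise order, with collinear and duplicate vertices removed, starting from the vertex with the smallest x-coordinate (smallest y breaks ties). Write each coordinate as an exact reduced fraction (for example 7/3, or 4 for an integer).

Clipped polygon: [(8,12) (16,12) (29/2,18) (8,18)]

1. After x ≥ 8: [(8,13/3) (12,3) (13,3) (18,4) (14,20) (8,20)]
2. After x ≤ 19: [(8,13/3) (12,3) (13,3) (18,4) (14,20) (8,20)]
3. After y ≥ 12: [(8,12) (16,12) (14,20) (8,20)]
4. After y ≤ 18: [(8,18) (8,12) (16,12) (29/2,18)]
5. Canonical ring: [(8,12) (16,12) (29/2,18) (8,18)]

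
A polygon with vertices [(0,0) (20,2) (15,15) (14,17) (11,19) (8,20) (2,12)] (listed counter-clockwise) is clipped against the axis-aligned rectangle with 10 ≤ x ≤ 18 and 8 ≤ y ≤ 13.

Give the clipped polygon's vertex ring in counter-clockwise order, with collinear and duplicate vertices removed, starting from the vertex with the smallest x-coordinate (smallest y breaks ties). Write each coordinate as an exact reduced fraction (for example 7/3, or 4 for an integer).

1. After x ≥ 10: [(10,1) (20,2) (15,15) (14,17) (11,19) (10,58/3)]
2. After x ≤ 18: [(10,1) (18,9/5) (18,36/5) (15,15) (14,17) (11,19) (10,58/3)]
3. After y ≥ 8: [(10,8) (230/13,8) (15,15) (14,17) (11,19) (10,58/3)]
4. After y ≤ 13: [(10,13) (10,8) (230/13,8) (205/13,13)]
5. Canonical ring: [(10,8) (230/13,8) (205/13,13) (10,13)]

Clipped polygon: [(10,8) (230/13,8) (205/13,13) (10,13)]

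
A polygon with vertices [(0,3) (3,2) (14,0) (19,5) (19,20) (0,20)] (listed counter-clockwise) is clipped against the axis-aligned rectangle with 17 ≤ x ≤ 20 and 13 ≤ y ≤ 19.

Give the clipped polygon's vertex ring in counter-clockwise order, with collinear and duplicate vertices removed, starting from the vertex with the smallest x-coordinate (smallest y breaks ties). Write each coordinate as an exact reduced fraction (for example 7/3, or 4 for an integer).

Clipped polygon: [(17,13) (19,13) (19,19) (17,19)]

1. After x ≥ 17: [(17,3) (19,5) (19,20) (17,20)]
2. After x ≤ 20: [(17,3) (19,5) (19,20) (17,20)]
3. After y ≥ 13: [(17,13) (19,13) (19,20) (17,20)]
4. After y ≤ 19: [(17,19) (17,13) (19,13) (19,19)]
5. Canonical ring: [(17,13) (19,13) (19,19) (17,19)]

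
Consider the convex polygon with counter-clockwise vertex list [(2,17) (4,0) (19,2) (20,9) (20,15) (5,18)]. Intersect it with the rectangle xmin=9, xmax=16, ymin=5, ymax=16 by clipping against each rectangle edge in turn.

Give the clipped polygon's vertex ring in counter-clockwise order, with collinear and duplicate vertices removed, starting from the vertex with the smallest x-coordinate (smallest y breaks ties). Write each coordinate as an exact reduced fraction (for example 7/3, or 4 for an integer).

Clipped polygon: [(9,5) (16,5) (16,79/5) (15,16) (9,16)]

1. After x ≥ 9: [(9,2/3) (19,2) (20,9) (20,15) (9,86/5)]
2. After x ≤ 16: [(9,2/3) (16,8/5) (16,79/5) (9,86/5)]
3. After y ≥ 5: [(9,5) (16,5) (16,79/5) (9,86/5)]
4. After y ≤ 16: [(9,16) (9,5) (16,5) (16,79/5) (15,16)]
5. Canonical ring: [(9,5) (16,5) (16,79/5) (15,16) (9,16)]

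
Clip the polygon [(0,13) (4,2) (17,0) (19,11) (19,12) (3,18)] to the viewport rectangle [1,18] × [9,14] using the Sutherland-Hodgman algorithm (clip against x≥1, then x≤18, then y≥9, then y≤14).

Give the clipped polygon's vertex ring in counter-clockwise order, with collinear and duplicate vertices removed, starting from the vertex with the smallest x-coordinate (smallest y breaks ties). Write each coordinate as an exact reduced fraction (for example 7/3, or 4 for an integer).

Clipped polygon: [(1,41/4) (16/11,9) (18,9) (18,99/8) (41/3,14) (1,14)]

1. After x ≥ 1: [(1,44/3) (1,41/4) (4,2) (17,0) (19,11) (19,12) (3,18)]
2. After x ≤ 18: [(1,44/3) (1,41/4) (4,2) (17,0) (18,11/2) (18,99/8) (3,18)]
3. After y ≥ 9: [(1,44/3) (1,41/4) (16/11,9) (18,9) (18,99/8) (3,18)]
4. After y ≤ 14: [(1,14) (1,41/4) (16/11,9) (18,9) (18,99/8) (41/3,14)]
5. Canonical ring: [(1,41/4) (16/11,9) (18,9) (18,99/8) (41/3,14) (1,14)]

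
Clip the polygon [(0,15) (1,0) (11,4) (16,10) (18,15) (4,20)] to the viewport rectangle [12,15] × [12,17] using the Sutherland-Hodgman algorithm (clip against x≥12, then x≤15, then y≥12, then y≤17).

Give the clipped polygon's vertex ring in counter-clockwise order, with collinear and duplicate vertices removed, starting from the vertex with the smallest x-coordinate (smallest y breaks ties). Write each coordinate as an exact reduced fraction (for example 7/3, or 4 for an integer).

Clipped polygon: [(12,12) (15,12) (15,225/14) (62/5,17) (12,17)]

1. After x ≥ 12: [(12,26/5) (16,10) (18,15) (12,120/7)]
2. After x ≤ 15: [(12,26/5) (15,44/5) (15,225/14) (12,120/7)]
3. After y ≥ 12: [(12,12) (15,12) (15,225/14) (12,120/7)]
4. After y ≤ 17: [(12,17) (12,12) (15,12) (15,225/14) (62/5,17)]
5. Canonical ring: [(12,12) (15,12) (15,225/14) (62/5,17) (12,17)]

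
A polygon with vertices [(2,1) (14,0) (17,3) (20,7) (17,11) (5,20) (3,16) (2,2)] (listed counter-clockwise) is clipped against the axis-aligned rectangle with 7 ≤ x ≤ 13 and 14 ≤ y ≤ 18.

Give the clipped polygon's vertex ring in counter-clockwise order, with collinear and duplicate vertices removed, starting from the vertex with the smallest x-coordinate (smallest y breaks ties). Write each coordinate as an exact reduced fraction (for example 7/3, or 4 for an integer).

Clipped polygon: [(7,14) (13,14) (23/3,18) (7,18)]

1. After x ≥ 7: [(7,7/12) (14,0) (17,3) (20,7) (17,11) (7,37/2)]
2. After x ≤ 13: [(7,7/12) (13,1/12) (13,14) (7,37/2)]
3. After y ≥ 14: [(7,14) (13,14) (13,14) (7,37/2)]
4. After y ≤ 18: [(7,18) (7,14) (13,14) (13,14) (23/3,18)]
5. Canonical ring: [(7,14) (13,14) (23/3,18) (7,18)]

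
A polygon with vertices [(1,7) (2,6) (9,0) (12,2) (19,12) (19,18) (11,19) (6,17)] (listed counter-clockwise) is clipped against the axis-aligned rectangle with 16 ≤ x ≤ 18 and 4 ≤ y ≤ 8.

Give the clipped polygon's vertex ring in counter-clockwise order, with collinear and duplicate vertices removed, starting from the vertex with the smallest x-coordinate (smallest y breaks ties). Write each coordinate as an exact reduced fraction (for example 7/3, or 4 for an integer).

1. After x ≥ 16: [(16,54/7) (19,12) (19,18) (16,147/8)]
2. After x ≤ 18: [(16,54/7) (18,74/7) (18,145/8) (16,147/8)]
3. After y ≥ 4: [(16,54/7) (18,74/7) (18,145/8) (16,147/8)]
4. After y ≤ 8: [(16,8) (16,54/7) (81/5,8)]
5. Canonical ring: [(16,54/7) (81/5,8) (16,8)]

Clipped polygon: [(16,54/7) (81/5,8) (16,8)]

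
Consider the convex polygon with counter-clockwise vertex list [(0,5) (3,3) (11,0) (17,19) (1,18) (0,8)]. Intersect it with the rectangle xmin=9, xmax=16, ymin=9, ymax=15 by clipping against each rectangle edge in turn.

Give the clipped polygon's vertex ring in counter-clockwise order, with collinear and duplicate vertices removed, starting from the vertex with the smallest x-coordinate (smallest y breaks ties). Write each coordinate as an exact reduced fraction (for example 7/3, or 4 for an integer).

Clipped polygon: [(9,9) (263/19,9) (299/19,15) (9,15)]

1. After x ≥ 9: [(9,3/4) (11,0) (17,19) (9,37/2)]
2. After x ≤ 16: [(9,3/4) (11,0) (16,95/6) (16,303/16) (9,37/2)]
3. After y ≥ 9: [(9,9) (263/19,9) (16,95/6) (16,303/16) (9,37/2)]
4. After y ≤ 15: [(9,15) (9,9) (263/19,9) (299/19,15)]
5. Canonical ring: [(9,9) (263/19,9) (299/19,15) (9,15)]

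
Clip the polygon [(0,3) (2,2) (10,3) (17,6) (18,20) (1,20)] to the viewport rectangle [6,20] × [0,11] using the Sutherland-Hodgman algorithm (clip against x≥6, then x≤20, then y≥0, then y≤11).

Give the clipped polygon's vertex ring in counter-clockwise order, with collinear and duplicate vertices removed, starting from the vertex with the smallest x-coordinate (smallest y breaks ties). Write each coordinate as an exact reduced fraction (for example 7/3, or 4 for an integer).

1. After x ≥ 6: [(6,5/2) (10,3) (17,6) (18,20) (6,20)]
2. After x ≤ 20: [(6,5/2) (10,3) (17,6) (18,20) (6,20)]
3. After y ≥ 0: [(6,5/2) (10,3) (17,6) (18,20) (6,20)]
4. After y ≤ 11: [(6,11) (6,5/2) (10,3) (17,6) (243/14,11)]
5. Canonical ring: [(6,5/2) (10,3) (17,6) (243/14,11) (6,11)]

Clipped polygon: [(6,5/2) (10,3) (17,6) (243/14,11) (6,11)]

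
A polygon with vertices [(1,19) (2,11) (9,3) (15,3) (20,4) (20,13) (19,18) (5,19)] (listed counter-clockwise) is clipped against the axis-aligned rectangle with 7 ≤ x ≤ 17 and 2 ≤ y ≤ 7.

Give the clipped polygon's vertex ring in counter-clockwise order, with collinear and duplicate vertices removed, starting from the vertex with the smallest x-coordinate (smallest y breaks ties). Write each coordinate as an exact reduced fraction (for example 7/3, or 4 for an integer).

1. After x ≥ 7: [(7,37/7) (9,3) (15,3) (20,4) (20,13) (19,18) (7,132/7)]
2. After x ≤ 17: [(7,37/7) (9,3) (15,3) (17,17/5) (17,127/7) (7,132/7)]
3. After y ≥ 2: [(7,37/7) (9,3) (15,3) (17,17/5) (17,127/7) (7,132/7)]
4. After y ≤ 7: [(7,7) (7,37/7) (9,3) (15,3) (17,17/5) (17,7)]
5. Canonical ring: [(7,37/7) (9,3) (15,3) (17,17/5) (17,7) (7,7)]

Clipped polygon: [(7,37/7) (9,3) (15,3) (17,17/5) (17,7) (7,7)]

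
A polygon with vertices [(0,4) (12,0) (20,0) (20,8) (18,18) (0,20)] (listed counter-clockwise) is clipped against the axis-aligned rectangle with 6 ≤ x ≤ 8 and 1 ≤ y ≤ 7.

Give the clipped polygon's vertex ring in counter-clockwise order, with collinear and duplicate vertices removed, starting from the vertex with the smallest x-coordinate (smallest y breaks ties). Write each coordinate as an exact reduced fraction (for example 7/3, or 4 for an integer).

1. After x ≥ 6: [(6,2) (12,0) (20,0) (20,8) (18,18) (6,58/3)]
2. After x ≤ 8: [(6,2) (8,4/3) (8,172/9) (6,58/3)]
3. After y ≥ 1: [(6,2) (8,4/3) (8,172/9) (6,58/3)]
4. After y ≤ 7: [(6,7) (6,2) (8,4/3) (8,7)]
5. Canonical ring: [(6,2) (8,4/3) (8,7) (6,7)]

Clipped polygon: [(6,2) (8,4/3) (8,7) (6,7)]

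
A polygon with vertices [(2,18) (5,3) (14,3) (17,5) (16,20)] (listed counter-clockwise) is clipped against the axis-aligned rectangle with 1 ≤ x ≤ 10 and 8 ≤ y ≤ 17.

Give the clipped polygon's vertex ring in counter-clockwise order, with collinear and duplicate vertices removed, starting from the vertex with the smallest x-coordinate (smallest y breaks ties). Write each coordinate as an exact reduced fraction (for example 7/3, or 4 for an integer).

Clipped polygon: [(11/5,17) (4,8) (10,8) (10,17)]

1. After x ≥ 1: [(2,18) (5,3) (14,3) (17,5) (16,20)]
2. After x ≤ 10: [(10,134/7) (2,18) (5,3) (10,3)]
3. After y ≥ 8: [(10,8) (10,134/7) (2,18) (4,8)]
4. After y ≤ 17: [(10,8) (10,17) (11/5,17) (4,8)]
5. Canonical ring: [(11/5,17) (4,8) (10,8) (10,17)]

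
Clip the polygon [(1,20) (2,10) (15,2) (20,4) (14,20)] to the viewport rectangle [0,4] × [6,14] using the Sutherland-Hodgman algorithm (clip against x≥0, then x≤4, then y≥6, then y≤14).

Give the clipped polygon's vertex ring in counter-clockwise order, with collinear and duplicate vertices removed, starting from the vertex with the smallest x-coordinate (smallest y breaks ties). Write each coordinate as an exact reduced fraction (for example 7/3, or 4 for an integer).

1. After x ≥ 0: [(1,20) (2,10) (15,2) (20,4) (14,20)]
2. After x ≤ 4: [(4,20) (1,20) (2,10) (4,114/13)]
3. After y ≥ 6: [(4,20) (1,20) (2,10) (4,114/13)]
4. After y ≤ 14: [(4,14) (8/5,14) (2,10) (4,114/13)]
5. Canonical ring: [(8/5,14) (2,10) (4,114/13) (4,14)]

Clipped polygon: [(8/5,14) (2,10) (4,114/13) (4,14)]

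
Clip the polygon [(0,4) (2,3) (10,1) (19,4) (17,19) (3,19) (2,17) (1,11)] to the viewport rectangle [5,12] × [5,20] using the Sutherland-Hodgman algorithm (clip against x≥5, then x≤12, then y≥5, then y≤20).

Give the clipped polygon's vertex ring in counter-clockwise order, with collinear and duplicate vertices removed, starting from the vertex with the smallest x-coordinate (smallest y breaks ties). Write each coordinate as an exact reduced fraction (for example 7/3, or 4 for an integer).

Clipped polygon: [(5,5) (12,5) (12,19) (5,19)]

1. After x ≥ 5: [(5,9/4) (10,1) (19,4) (17,19) (5,19)]
2. After x ≤ 12: [(5,9/4) (10,1) (12,5/3) (12,19) (5,19)]
3. After y ≥ 5: [(5,5) (12,5) (12,19) (5,19)]
4. After y ≤ 20: [(5,5) (12,5) (12,19) (5,19)]
5. Canonical ring: [(5,5) (12,5) (12,19) (5,19)]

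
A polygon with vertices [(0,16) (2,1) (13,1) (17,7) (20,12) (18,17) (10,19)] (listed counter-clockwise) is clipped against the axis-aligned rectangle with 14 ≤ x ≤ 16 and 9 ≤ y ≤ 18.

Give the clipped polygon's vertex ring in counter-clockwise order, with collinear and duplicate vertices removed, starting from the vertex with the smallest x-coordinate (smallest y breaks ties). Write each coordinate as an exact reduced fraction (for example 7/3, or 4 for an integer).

Clipped polygon: [(14,9) (16,9) (16,35/2) (14,18)]

1. After x ≥ 14: [(14,5/2) (17,7) (20,12) (18,17) (14,18)]
2. After x ≤ 16: [(14,5/2) (16,11/2) (16,35/2) (14,18)]
3. After y ≥ 9: [(14,9) (16,9) (16,35/2) (14,18)]
4. After y ≤ 18: [(14,9) (16,9) (16,35/2) (14,18)]
5. Canonical ring: [(14,9) (16,9) (16,35/2) (14,18)]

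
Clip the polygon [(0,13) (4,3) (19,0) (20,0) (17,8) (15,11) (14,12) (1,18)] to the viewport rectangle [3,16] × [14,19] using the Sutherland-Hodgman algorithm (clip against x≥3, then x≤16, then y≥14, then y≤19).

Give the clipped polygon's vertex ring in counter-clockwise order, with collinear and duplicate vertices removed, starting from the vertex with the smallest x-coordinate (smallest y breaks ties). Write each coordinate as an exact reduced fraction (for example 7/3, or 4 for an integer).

Clipped polygon: [(3,14) (29/3,14) (3,222/13)]

1. After x ≥ 3: [(3,11/2) (4,3) (19,0) (20,0) (17,8) (15,11) (14,12) (3,222/13)]
2. After x ≤ 16: [(3,11/2) (4,3) (16,3/5) (16,19/2) (15,11) (14,12) (3,222/13)]
3. After y ≥ 14: [(3,14) (29/3,14) (3,222/13)]
4. After y ≤ 19: [(3,14) (29/3,14) (3,222/13)]
5. Canonical ring: [(3,14) (29/3,14) (3,222/13)]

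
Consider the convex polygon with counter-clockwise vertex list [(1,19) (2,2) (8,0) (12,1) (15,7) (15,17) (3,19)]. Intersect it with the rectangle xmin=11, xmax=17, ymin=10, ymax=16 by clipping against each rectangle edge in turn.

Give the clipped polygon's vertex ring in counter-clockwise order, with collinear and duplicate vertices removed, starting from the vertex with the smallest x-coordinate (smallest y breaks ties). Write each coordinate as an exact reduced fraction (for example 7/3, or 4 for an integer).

1. After x ≥ 11: [(11,3/4) (12,1) (15,7) (15,17) (11,53/3)]
2. After x ≤ 17: [(11,3/4) (12,1) (15,7) (15,17) (11,53/3)]
3. After y ≥ 10: [(11,10) (15,10) (15,17) (11,53/3)]
4. After y ≤ 16: [(11,16) (11,10) (15,10) (15,16)]
5. Canonical ring: [(11,10) (15,10) (15,16) (11,16)]

Clipped polygon: [(11,10) (15,10) (15,16) (11,16)]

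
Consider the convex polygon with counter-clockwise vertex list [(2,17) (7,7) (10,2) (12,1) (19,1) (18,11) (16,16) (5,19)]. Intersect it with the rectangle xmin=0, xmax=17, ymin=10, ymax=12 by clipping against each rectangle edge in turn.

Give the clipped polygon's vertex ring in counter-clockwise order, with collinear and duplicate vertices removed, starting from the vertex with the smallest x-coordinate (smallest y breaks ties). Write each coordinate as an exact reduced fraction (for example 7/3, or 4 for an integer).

1. After x ≥ 0: [(2,17) (7,7) (10,2) (12,1) (19,1) (18,11) (16,16) (5,19)]
2. After x ≤ 17: [(2,17) (7,7) (10,2) (12,1) (17,1) (17,27/2) (16,16) (5,19)]
3. After y ≥ 10: [(2,17) (11/2,10) (17,10) (17,27/2) (16,16) (5,19)]
4. After y ≤ 12: [(9/2,12) (11/2,10) (17,10) (17,12)]
5. Canonical ring: [(9/2,12) (11/2,10) (17,10) (17,12)]

Clipped polygon: [(9/2,12) (11/2,10) (17,10) (17,12)]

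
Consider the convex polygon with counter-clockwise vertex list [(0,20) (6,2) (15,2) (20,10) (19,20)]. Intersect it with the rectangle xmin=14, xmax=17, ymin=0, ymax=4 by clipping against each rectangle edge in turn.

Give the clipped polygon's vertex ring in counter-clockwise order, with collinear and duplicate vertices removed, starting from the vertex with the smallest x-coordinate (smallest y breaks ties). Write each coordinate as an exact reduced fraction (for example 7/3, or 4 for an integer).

1. After x ≥ 14: [(14,20) (14,2) (15,2) (20,10) (19,20)]
2. After x ≤ 17: [(17,20) (14,20) (14,2) (15,2) (17,26/5)]
3. After y ≥ 0: [(17,20) (14,20) (14,2) (15,2) (17,26/5)]
4. After y ≤ 4: [(14,4) (14,2) (15,2) (65/4,4)]
5. Canonical ring: [(14,2) (15,2) (65/4,4) (14,4)]

Clipped polygon: [(14,2) (15,2) (65/4,4) (14,4)]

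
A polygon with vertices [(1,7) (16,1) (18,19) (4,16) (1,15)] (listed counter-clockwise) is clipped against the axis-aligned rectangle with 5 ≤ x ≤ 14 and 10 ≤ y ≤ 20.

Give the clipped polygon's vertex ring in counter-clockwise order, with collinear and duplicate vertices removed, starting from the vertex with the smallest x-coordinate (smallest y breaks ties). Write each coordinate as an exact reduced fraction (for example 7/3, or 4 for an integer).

1. After x ≥ 5: [(5,27/5) (16,1) (18,19) (5,227/14)]
2. After x ≤ 14: [(5,27/5) (14,9/5) (14,127/7) (5,227/14)]
3. After y ≥ 10: [(5,10) (14,10) (14,127/7) (5,227/14)]
4. After y ≤ 20: [(5,10) (14,10) (14,127/7) (5,227/14)]
5. Canonical ring: [(5,10) (14,10) (14,127/7) (5,227/14)]

Clipped polygon: [(5,10) (14,10) (14,127/7) (5,227/14)]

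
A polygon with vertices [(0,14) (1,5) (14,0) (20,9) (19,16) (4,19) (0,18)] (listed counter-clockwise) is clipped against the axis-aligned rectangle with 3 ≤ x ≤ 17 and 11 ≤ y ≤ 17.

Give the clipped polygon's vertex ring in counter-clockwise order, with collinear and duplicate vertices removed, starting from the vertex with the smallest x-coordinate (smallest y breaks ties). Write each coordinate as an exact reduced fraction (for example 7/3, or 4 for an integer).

1. After x ≥ 3: [(3,55/13) (14,0) (20,9) (19,16) (4,19) (3,75/4)]
2. After x ≤ 17: [(3,55/13) (14,0) (17,9/2) (17,82/5) (4,19) (3,75/4)]
3. After y ≥ 11: [(3,11) (17,11) (17,82/5) (4,19) (3,75/4)]
4. After y ≤ 17: [(3,17) (3,11) (17,11) (17,82/5) (14,17)]
5. Canonical ring: [(3,11) (17,11) (17,82/5) (14,17) (3,17)]

Clipped polygon: [(3,11) (17,11) (17,82/5) (14,17) (3,17)]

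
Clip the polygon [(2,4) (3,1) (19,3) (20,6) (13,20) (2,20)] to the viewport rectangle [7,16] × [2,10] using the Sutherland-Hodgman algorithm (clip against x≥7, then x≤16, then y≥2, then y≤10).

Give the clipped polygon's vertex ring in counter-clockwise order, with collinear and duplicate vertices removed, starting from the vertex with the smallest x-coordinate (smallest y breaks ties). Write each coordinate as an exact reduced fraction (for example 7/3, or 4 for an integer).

Clipped polygon: [(7,2) (11,2) (16,21/8) (16,10) (7,10)]

1. After x ≥ 7: [(7,3/2) (19,3) (20,6) (13,20) (7,20)]
2. After x ≤ 16: [(7,3/2) (16,21/8) (16,14) (13,20) (7,20)]
3. After y ≥ 2: [(7,2) (11,2) (16,21/8) (16,14) (13,20) (7,20)]
4. After y ≤ 10: [(7,10) (7,2) (11,2) (16,21/8) (16,10)]
5. Canonical ring: [(7,2) (11,2) (16,21/8) (16,10) (7,10)]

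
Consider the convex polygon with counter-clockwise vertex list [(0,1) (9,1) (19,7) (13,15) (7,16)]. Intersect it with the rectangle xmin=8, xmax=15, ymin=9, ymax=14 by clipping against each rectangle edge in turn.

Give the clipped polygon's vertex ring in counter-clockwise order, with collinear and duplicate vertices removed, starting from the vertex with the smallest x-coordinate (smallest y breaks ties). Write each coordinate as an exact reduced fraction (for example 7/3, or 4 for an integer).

1. After x ≥ 8: [(8,1) (9,1) (19,7) (13,15) (8,95/6)]
2. After x ≤ 15: [(8,1) (9,1) (15,23/5) (15,37/3) (13,15) (8,95/6)]
3. After y ≥ 9: [(8,9) (15,9) (15,37/3) (13,15) (8,95/6)]
4. After y ≤ 14: [(8,14) (8,9) (15,9) (15,37/3) (55/4,14)]
5. Canonical ring: [(8,9) (15,9) (15,37/3) (55/4,14) (8,14)]

Clipped polygon: [(8,9) (15,9) (15,37/3) (55/4,14) (8,14)]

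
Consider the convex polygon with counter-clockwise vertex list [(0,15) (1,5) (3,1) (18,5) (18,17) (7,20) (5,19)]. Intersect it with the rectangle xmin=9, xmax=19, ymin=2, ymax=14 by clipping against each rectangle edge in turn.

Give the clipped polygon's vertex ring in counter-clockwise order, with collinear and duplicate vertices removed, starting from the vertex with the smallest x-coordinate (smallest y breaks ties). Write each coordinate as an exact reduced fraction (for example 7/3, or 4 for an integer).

1. After x ≥ 9: [(9,13/5) (18,5) (18,17) (9,214/11)]
2. After x ≤ 19: [(9,13/5) (18,5) (18,17) (9,214/11)]
3. After y ≥ 2: [(9,13/5) (18,5) (18,17) (9,214/11)]
4. After y ≤ 14: [(9,14) (9,13/5) (18,5) (18,14)]
5. Canonical ring: [(9,13/5) (18,5) (18,14) (9,14)]

Clipped polygon: [(9,13/5) (18,5) (18,14) (9,14)]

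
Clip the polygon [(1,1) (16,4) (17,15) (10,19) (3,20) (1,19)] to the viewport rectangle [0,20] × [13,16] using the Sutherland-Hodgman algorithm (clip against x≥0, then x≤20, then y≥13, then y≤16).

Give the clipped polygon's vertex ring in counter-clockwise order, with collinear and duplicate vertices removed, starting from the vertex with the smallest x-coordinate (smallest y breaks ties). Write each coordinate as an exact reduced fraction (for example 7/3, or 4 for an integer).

Clipped polygon: [(1,13) (185/11,13) (17,15) (61/4,16) (1,16)]

1. After x ≥ 0: [(1,1) (16,4) (17,15) (10,19) (3,20) (1,19)]
2. After x ≤ 20: [(1,1) (16,4) (17,15) (10,19) (3,20) (1,19)]
3. After y ≥ 13: [(1,13) (185/11,13) (17,15) (10,19) (3,20) (1,19)]
4. After y ≤ 16: [(1,16) (1,13) (185/11,13) (17,15) (61/4,16)]
5. Canonical ring: [(1,13) (185/11,13) (17,15) (61/4,16) (1,16)]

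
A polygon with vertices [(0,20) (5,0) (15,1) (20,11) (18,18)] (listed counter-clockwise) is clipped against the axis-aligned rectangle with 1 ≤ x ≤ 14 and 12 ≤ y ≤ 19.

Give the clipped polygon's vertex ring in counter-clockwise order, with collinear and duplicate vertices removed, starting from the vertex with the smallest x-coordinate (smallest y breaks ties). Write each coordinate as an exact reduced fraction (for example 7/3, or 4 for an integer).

1. After x ≥ 1: [(1,179/9) (1,16) (5,0) (15,1) (20,11) (18,18)]
2. After x ≤ 14: [(14,166/9) (1,179/9) (1,16) (5,0) (14,9/10)]
3. After y ≥ 12: [(14,12) (14,166/9) (1,179/9) (1,16) (2,12)]
4. After y ≤ 19: [(14,12) (14,166/9) (9,19) (1,19) (1,16) (2,12)]
5. Canonical ring: [(1,16) (2,12) (14,12) (14,166/9) (9,19) (1,19)]

Clipped polygon: [(1,16) (2,12) (14,12) (14,166/9) (9,19) (1,19)]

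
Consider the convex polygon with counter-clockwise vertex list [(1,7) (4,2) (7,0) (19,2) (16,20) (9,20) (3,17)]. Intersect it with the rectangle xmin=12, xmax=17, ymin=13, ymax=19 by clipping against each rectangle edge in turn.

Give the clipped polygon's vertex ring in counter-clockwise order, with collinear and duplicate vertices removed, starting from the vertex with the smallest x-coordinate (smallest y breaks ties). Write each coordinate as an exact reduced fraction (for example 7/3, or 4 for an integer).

Clipped polygon: [(12,13) (17,13) (17,14) (97/6,19) (12,19)]

1. After x ≥ 12: [(12,5/6) (19,2) (16,20) (12,20)]
2. After x ≤ 17: [(12,5/6) (17,5/3) (17,14) (16,20) (12,20)]
3. After y ≥ 13: [(12,13) (17,13) (17,14) (16,20) (12,20)]
4. After y ≤ 19: [(12,19) (12,13) (17,13) (17,14) (97/6,19)]
5. Canonical ring: [(12,13) (17,13) (17,14) (97/6,19) (12,19)]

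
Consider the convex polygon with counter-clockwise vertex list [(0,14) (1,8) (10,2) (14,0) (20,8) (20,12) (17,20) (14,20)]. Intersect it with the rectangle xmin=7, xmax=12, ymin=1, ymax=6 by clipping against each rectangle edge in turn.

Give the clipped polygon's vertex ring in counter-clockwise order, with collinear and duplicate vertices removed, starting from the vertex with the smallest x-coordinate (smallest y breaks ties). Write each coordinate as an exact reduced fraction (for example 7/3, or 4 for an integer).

1. After x ≥ 7: [(7,17) (7,4) (10,2) (14,0) (20,8) (20,12) (17,20) (14,20)]
2. After x ≤ 12: [(12,134/7) (7,17) (7,4) (10,2) (12,1)]
3. After y ≥ 1: [(12,134/7) (7,17) (7,4) (10,2) (12,1)]
4. After y ≤ 6: [(12,6) (7,6) (7,4) (10,2) (12,1)]
5. Canonical ring: [(7,4) (10,2) (12,1) (12,6) (7,6)]

Clipped polygon: [(7,4) (10,2) (12,1) (12,6) (7,6)]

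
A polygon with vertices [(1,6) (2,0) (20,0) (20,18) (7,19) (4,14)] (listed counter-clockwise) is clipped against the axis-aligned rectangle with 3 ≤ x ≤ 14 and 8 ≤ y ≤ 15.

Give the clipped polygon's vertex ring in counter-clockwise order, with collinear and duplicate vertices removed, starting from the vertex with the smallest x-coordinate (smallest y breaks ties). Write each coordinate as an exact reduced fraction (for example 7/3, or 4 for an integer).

1. After x ≥ 3: [(3,34/3) (3,0) (20,0) (20,18) (7,19) (4,14)]
2. After x ≤ 14: [(3,34/3) (3,0) (14,0) (14,240/13) (7,19) (4,14)]
3. After y ≥ 8: [(3,34/3) (3,8) (14,8) (14,240/13) (7,19) (4,14)]
4. After y ≤ 15: [(3,34/3) (3,8) (14,8) (14,15) (23/5,15) (4,14)]
5. Canonical ring: [(3,8) (14,8) (14,15) (23/5,15) (4,14) (3,34/3)]

Clipped polygon: [(3,8) (14,8) (14,15) (23/5,15) (4,14) (3,34/3)]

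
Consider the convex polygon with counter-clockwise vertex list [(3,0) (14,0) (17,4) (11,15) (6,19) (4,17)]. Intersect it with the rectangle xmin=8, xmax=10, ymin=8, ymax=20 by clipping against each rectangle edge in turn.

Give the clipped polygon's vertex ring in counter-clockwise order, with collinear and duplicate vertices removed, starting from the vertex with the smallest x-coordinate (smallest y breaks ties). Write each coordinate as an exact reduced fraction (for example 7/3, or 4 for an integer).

1. After x ≥ 8: [(8,0) (14,0) (17,4) (11,15) (8,87/5)]
2. After x ≤ 10: [(8,0) (10,0) (10,79/5) (8,87/5)]
3. After y ≥ 8: [(8,8) (10,8) (10,79/5) (8,87/5)]
4. After y ≤ 20: [(8,8) (10,8) (10,79/5) (8,87/5)]
5. Canonical ring: [(8,8) (10,8) (10,79/5) (8,87/5)]

Clipped polygon: [(8,8) (10,8) (10,79/5) (8,87/5)]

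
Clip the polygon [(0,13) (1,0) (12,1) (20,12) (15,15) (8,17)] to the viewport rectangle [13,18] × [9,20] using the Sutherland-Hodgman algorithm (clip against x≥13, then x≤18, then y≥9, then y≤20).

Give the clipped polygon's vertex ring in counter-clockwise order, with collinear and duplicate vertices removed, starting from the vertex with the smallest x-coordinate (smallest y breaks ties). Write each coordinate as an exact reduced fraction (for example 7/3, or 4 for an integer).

Clipped polygon: [(13,9) (196/11,9) (18,37/4) (18,66/5) (15,15) (13,109/7)]

1. After x ≥ 13: [(13,19/8) (20,12) (15,15) (13,109/7)]
2. After x ≤ 18: [(13,19/8) (18,37/4) (18,66/5) (15,15) (13,109/7)]
3. After y ≥ 9: [(13,9) (196/11,9) (18,37/4) (18,66/5) (15,15) (13,109/7)]
4. After y ≤ 20: [(13,9) (196/11,9) (18,37/4) (18,66/5) (15,15) (13,109/7)]
5. Canonical ring: [(13,9) (196/11,9) (18,37/4) (18,66/5) (15,15) (13,109/7)]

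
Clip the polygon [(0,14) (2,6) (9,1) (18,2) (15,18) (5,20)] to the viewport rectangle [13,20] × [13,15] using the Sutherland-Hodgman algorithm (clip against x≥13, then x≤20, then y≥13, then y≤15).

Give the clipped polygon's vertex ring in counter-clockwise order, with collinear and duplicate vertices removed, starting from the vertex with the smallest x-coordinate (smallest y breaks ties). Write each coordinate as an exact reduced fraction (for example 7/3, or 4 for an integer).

1. After x ≥ 13: [(13,13/9) (18,2) (15,18) (13,92/5)]
2. After x ≤ 20: [(13,13/9) (18,2) (15,18) (13,92/5)]
3. After y ≥ 13: [(13,13) (255/16,13) (15,18) (13,92/5)]
4. After y ≤ 15: [(13,15) (13,13) (255/16,13) (249/16,15)]
5. Canonical ring: [(13,13) (255/16,13) (249/16,15) (13,15)]

Clipped polygon: [(13,13) (255/16,13) (249/16,15) (13,15)]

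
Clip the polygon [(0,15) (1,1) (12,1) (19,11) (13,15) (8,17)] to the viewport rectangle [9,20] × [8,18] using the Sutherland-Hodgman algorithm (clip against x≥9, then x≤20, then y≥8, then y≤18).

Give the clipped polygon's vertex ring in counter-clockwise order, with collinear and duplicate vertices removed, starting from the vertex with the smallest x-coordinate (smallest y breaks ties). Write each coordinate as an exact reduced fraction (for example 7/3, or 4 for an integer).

1. After x ≥ 9: [(9,1) (12,1) (19,11) (13,15) (9,83/5)]
2. After x ≤ 20: [(9,1) (12,1) (19,11) (13,15) (9,83/5)]
3. After y ≥ 8: [(9,8) (169/10,8) (19,11) (13,15) (9,83/5)]
4. After y ≤ 18: [(9,8) (169/10,8) (19,11) (13,15) (9,83/5)]
5. Canonical ring: [(9,8) (169/10,8) (19,11) (13,15) (9,83/5)]

Clipped polygon: [(9,8) (169/10,8) (19,11) (13,15) (9,83/5)]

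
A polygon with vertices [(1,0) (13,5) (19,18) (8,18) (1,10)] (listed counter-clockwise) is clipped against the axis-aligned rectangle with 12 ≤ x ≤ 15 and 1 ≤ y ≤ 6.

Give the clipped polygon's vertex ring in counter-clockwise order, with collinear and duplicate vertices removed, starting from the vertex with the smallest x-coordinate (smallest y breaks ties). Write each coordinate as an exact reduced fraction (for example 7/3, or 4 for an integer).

1. After x ≥ 12: [(12,55/12) (13,5) (19,18) (12,18)]
2. After x ≤ 15: [(12,55/12) (13,5) (15,28/3) (15,18) (12,18)]
3. After y ≥ 1: [(12,55/12) (13,5) (15,28/3) (15,18) (12,18)]
4. After y ≤ 6: [(12,6) (12,55/12) (13,5) (175/13,6)]
5. Canonical ring: [(12,55/12) (13,5) (175/13,6) (12,6)]

Clipped polygon: [(12,55/12) (13,5) (175/13,6) (12,6)]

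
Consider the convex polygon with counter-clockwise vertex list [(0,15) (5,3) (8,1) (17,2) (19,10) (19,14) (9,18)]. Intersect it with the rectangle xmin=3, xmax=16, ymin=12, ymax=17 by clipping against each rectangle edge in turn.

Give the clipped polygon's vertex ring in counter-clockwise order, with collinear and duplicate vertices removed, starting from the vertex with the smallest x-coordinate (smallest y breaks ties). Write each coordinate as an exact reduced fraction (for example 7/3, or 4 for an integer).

Clipped polygon: [(3,12) (16,12) (16,76/5) (23/2,17) (6,17) (3,16)]

1. After x ≥ 3: [(3,16) (3,39/5) (5,3) (8,1) (17,2) (19,10) (19,14) (9,18)]
2. After x ≤ 16: [(3,16) (3,39/5) (5,3) (8,1) (16,17/9) (16,76/5) (9,18)]
3. After y ≥ 12: [(3,16) (3,12) (16,12) (16,76/5) (9,18)]
4. After y ≤ 17: [(6,17) (3,16) (3,12) (16,12) (16,76/5) (23/2,17)]
5. Canonical ring: [(3,12) (16,12) (16,76/5) (23/2,17) (6,17) (3,16)]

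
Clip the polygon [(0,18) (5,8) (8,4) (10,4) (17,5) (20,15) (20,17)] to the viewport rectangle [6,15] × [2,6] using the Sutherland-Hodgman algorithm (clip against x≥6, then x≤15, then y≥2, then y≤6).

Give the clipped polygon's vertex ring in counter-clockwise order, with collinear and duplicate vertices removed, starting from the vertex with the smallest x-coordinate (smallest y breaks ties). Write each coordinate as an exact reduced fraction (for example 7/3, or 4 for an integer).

1. After x ≥ 6: [(6,177/10) (6,20/3) (8,4) (10,4) (17,5) (20,15) (20,17)]
2. After x ≤ 15: [(15,69/4) (6,177/10) (6,20/3) (8,4) (10,4) (15,33/7)]
3. After y ≥ 2: [(15,69/4) (6,177/10) (6,20/3) (8,4) (10,4) (15,33/7)]
4. After y ≤ 6: [(15,6) (13/2,6) (8,4) (10,4) (15,33/7)]
5. Canonical ring: [(13/2,6) (8,4) (10,4) (15,33/7) (15,6)]

Clipped polygon: [(13/2,6) (8,4) (10,4) (15,33/7) (15,6)]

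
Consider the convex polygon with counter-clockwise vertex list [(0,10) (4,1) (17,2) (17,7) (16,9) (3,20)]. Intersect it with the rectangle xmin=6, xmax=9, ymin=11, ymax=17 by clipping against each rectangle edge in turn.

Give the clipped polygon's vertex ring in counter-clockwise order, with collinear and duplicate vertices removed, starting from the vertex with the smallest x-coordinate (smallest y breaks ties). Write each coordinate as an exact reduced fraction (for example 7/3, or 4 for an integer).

1. After x ≥ 6: [(6,15/13) (17,2) (17,7) (16,9) (6,227/13)]
2. After x ≤ 9: [(6,15/13) (9,18/13) (9,194/13) (6,227/13)]
3. After y ≥ 11: [(6,11) (9,11) (9,194/13) (6,227/13)]
4. After y ≤ 17: [(6,17) (6,11) (9,11) (9,194/13) (72/11,17)]
5. Canonical ring: [(6,11) (9,11) (9,194/13) (72/11,17) (6,17)]

Clipped polygon: [(6,11) (9,11) (9,194/13) (72/11,17) (6,17)]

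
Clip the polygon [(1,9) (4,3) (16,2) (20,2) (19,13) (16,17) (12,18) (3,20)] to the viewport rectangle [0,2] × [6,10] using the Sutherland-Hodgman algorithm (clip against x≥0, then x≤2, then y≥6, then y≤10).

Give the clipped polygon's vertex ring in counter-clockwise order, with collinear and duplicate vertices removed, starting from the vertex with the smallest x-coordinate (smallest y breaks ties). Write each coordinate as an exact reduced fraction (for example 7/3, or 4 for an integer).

1. After x ≥ 0: [(1,9) (4,3) (16,2) (20,2) (19,13) (16,17) (12,18) (3,20)]
2. After x ≤ 2: [(2,29/2) (1,9) (2,7)]
3. After y ≥ 6: [(2,29/2) (1,9) (2,7)]
4. After y ≤ 10: [(2,10) (13/11,10) (1,9) (2,7)]
5. Canonical ring: [(1,9) (2,7) (2,10) (13/11,10)]

Clipped polygon: [(1,9) (2,7) (2,10) (13/11,10)]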